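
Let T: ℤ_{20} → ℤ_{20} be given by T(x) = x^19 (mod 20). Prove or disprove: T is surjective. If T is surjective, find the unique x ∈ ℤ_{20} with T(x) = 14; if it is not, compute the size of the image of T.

15

T(0) = 0^19 = 0.
T(10): Repeated squaring mod 20: 10^1 ≡ 10, 10^2 ≡ 10² = 100 ≡ 0, 10^4 ≡ 0² = 0, 10^8 ≡ 0² = 0, 10^16 ≡ 0² = 0. Since 19 = 16 + 2 + 1, 10^19 ≡ 0·0·10: 0·0 = 0, then 0·10 = 0. So 10^19 ≡ 0 (mod 20).
So T(0) = T(10) = 0 while 0 ≠ 10, so T is not injective.
A non-injective map from the 20-element set ℤ_{20} to itself takes at most 19 distinct values, so it cannot be surjective. Thus T is not surjective.
Since T is not surjective, we determine |image(T)|. Computing x^19 mod 20 for each x (by repeated squaring, reducing mod 20 at every step), the values T(0), T(1), …, T(19) are: 0, 1, 8, 7, 4, 5, 16, 3, 12, 9, 0, 11, 8, 17, 4, 15, 16, 13, 12, 19.
The distinct values are {0, 1, 3, 4, 5, 7, 8, 9, 11, 12, 13, 15, 16, 17, 19}; there are 15 of them.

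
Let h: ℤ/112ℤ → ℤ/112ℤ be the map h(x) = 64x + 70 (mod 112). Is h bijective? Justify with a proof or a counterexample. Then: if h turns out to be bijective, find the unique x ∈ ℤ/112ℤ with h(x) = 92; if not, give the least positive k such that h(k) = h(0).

7

We have gcd(64, 112) = 16 > 1. Taking s = 0 and t = 7: h(0) = 70 and h(7) = 64·7 + 70 = 518 ≡ 70 (mod 112).
So h(0) = h(7) while 0 ≠ 7, so h is not injective, hence not bijective.
Since h is not bijective, we find the least positive k with h(k) = h(0): this means 64k ≡ 0 (mod 112), i.e. 112 ∣ 64k. Since gcd(64, 112) = 16, dividing through by 16 this holds exactly when 7 ∣ 4k, and as gcd(4, 7) = 1, exactly when 7 ∣ k.
The smallest positive such k is 7.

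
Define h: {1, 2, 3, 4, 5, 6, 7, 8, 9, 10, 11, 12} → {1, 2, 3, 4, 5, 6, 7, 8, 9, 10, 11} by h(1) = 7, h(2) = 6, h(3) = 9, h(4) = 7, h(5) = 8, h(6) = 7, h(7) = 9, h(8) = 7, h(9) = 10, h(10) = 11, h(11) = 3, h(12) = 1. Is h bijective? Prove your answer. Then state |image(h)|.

8

h(1) = 7 = h(4) with 1 ≠ 4, so h is not injective, hence not bijective.
The image of h is {1, 3, 6, 7, 8, 9, 10, 11}, which has 8 elements.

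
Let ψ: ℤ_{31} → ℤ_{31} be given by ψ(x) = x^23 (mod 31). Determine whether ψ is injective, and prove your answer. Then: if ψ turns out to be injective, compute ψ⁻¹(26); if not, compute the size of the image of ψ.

6

Since 31 is prime, the nonzero elements of ℤ_{31} form a cyclic group of order 30.
As gcd(23, 30) = 1, raising to the 23rd power is a bijection on this group: if s^23 ≡ t^23 then (st^{−1})^23 = 1, and the only element of order dividing gcd(23, 30) = 1 is 1, so s = t.
With ψ(0) = 0 this makes ψ injective on all of ℤ_{31}, hence bijective (finite equal-size domain and codomain). In particular ψ is injective.
Since ψ is injective, we find the preimage of 26. The inverse of x ↦ x^23 on (ℤ_{31})^× is x ↦ x^17, because 23·17 = 391 = 13·30 + 1 ≡ 1 (mod 30) and x^{30} = 1 for x ≠ 0 (Fermat). So ψ⁻¹(26) = 26^17 mod 31.
Repeated squaring mod 31: 26^1 ≡ 26, 26^2 ≡ 26² = 676 ≡ 25, 26^4 ≡ 25² = 625 ≡ 5, 26^8 ≡ 5² = 25, 26^16 ≡ 25² = 625 ≡ 5. Since 17 = 16 + 1, 26^17 ≡ 5·26: 5·26 = 130 ≡ 6. So 26^17 ≡ 6 (mod 31).
Hence ψ⁻¹(26) = 6.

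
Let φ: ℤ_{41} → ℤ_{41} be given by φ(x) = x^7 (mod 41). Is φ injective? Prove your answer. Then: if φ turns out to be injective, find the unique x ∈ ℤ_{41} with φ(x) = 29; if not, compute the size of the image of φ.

6

Since 41 is prime, the nonzero elements of ℤ_{41} form a cyclic group of order 40.
As gcd(7, 40) = 1, raising to the 7th power is a bijection on this group: if u^7 ≡ v^7 then (uv^{−1})^7 = 1, and the only element of order dividing gcd(7, 40) = 1 is 1, so u = v.
With φ(0) = 0 this makes φ injective on all of ℤ_{41}, hence bijective (finite equal-size domain and codomain). In particular φ is injective.
Since φ is injective, we find the preimage of 29. The inverse of x ↦ x^7 on (ℤ_{41})^× is x ↦ x^23, because 7·23 = 161 = 4·40 + 1 ≡ 1 (mod 40) and x^{40} = 1 for x ≠ 0 (Fermat). So φ⁻¹(29) = 29^23 mod 41.
Repeated squaring mod 41: 29^1 ≡ 29, 29^2 ≡ 29² = 841 ≡ 21, 29^4 ≡ 21² = 441 ≡ 31, 29^8 ≡ 31² = 961 ≡ 18, 29^16 ≡ 18² = 324 ≡ 37. Since 23 = 16 + 4 + 2 + 1, 29^23 ≡ 37·31·21·29: 37·31 = 1147 ≡ 40, then 40·21 = 840 ≡ 20, then 20·29 = 580 ≡ 6. So 29^23 ≡ 6 (mod 41).
Hence φ⁻¹(29) = 6.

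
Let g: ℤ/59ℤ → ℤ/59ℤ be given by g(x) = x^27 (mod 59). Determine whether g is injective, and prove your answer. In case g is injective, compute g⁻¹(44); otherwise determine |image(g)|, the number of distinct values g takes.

Since 59 is prime, the nonzero elements of ℤ/59ℤ form a cyclic group of order 58.
As gcd(27, 58) = 1, raising to the 27th power is a bijection on this group: if s^27 ≡ t^27 then (st^{−1})^27 = 1, and the only element of order dividing gcd(27, 58) = 1 is 1, so s = t.
With g(0) = 0 this makes g injective on all of ℤ/59ℤ, hence bijective (finite equal-size domain and codomain). In particular g is injective.
Since g is injective, we find the preimage of 44. The inverse of x ↦ x^27 on (ℤ/59ℤ)^× is x ↦ x^43, because 27·43 = 1161 = 20·58 + 1 ≡ 1 (mod 58) and x^{58} = 1 for x ≠ 0 (Fermat). So g⁻¹(44) = 44^43 mod 59.
Repeated squaring mod 59: 44^1 ≡ 44, 44^2 ≡ 44² = 1936 ≡ 48, 44^4 ≡ 48² = 2304 ≡ 3, 44^8 ≡ 3² = 9, 44^16 ≡ 9² = 81 ≡ 22, 44^32 ≡ 22² = 484 ≡ 12. Since 43 = 32 + 8 + 2 + 1, 44^43 ≡ 12·9·48·44: 12·9 = 108 ≡ 49, then 49·48 = 2352 ≡ 51, then 51·44 = 2244 ≡ 2. So 44^43 ≡ 2 (mod 59).
Hence g⁻¹(44) = 2.

2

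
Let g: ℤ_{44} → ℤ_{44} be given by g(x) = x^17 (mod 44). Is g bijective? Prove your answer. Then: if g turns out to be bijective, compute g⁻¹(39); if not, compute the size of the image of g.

g(0) = 0^17 = 0.
g(22): Repeated squaring mod 44: 22^1 ≡ 22, 22^2 ≡ 22² = 484 ≡ 0, 22^4 ≡ 0² = 0, 22^8 ≡ 0² = 0, 22^16 ≡ 0² = 0. Since 17 = 16 + 1, 22^17 ≡ 0·22: 0·22 = 0. So 22^17 ≡ 0 (mod 44).
So g(0) = g(22) = 0 while 0 ≠ 22, so g is not injective, hence not bijective.
Since g is not bijective, we determine |image(g)|. Computing x^17 mod 44 for each x (by repeated squaring, reducing mod 44 at every step), the values g(0), g(1), …, g(43) are: 0, 1, 40, 31, 16, 25, 8, 39, 24, 37, 32, 11, 12, 29, 20, 27, 36, 41, 28, 35, 4, 21, 0, 23, 40, 9, 16, 3, 8, 17, 24, 15, 32, 33, 12, 7, 20, 5, 36, 19, 28, 13, 4, 43.
The distinct values are {0, 1, 3, 4, 5, 7, 8, 9, 11, 12, 13, 15, 16, 17, 19, 20, 21, 23, 24, 25, 27, 28, 29, 31, 32, 33, 35, 36, 37, 39, 40, 41, 43}; there are 33 of them.

33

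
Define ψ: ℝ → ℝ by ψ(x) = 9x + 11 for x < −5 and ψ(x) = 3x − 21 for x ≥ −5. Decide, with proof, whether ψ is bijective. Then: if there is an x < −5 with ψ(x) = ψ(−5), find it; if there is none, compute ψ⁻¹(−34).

Both pieces are strictly increasing (slopes 9 and 3), so each is injective on its own interval.
The left piece maps (−∞, −5) onto (−∞, −34); the right piece maps [−5, ∞) onto [−36, ∞).
These images overlap. In particular ψ(−5) = −36 (right piece), and solving 9x + 11 = −36 on the left piece gives x = −47/9 < −5.
So ψ(−47/9) = ψ(−5) with −47/9 ≠ −5, and ψ is not injective, hence not bijective. This x = −47/9 is the requested value below −5.

-47/9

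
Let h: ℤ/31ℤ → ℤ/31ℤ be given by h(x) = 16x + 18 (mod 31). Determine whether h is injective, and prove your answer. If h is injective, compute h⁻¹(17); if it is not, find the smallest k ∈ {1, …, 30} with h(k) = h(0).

29

Recall: injectivity means: for all s, t in the domain, h(s) = h(t) implies s = t.
Suppose h(s) = h(t) in ℤ/31ℤ. Then 16s + 18 ≡ 16t + 18 (mod 31), therefore 16(s − t) ≡ 0 (mod 31).
Since gcd(16, 31) = 1, 16 is invertible modulo 31, hence s − t ≡ 0 (mod 31), i.e. s = t.
So h is injective.
We now compute 16⁻¹ mod 31 explicitly. Euclid's algorithm: 31 = 1·16 + 15, 16 = 1·15 + 1; back-substituting gives 1 = 2·16 − 1·31, so 16⁻¹ ≡ 2 (mod 31).
Since h is injective, we find h⁻¹(17): we need 16x ≡ 17 − 18 ≡ 30 (mod 31). Using 16⁻¹ = 2: x ≡ 2·30 = 60 = 1·31 + 29, so x = 29.
Check: h(29) = 16·29 + 18 = 482 = 15·31 + 17 ≡ 17 (mod 31).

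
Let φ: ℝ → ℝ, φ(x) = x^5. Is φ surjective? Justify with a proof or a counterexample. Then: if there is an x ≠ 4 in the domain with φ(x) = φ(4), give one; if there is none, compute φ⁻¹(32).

2

For any y ∈ ℝ, x = y^{1/5} ∈ ℝ gives φ(x) = y, so φ is surjective.
Since x ↦ x^5 is strictly increasing on ℝ, it is injective there, so no x ≠ 4 in the domain has φ(x) = φ(4). We therefore compute φ⁻¹(32) = 32^{1/5} = 2 (indeed 2^5 = 32).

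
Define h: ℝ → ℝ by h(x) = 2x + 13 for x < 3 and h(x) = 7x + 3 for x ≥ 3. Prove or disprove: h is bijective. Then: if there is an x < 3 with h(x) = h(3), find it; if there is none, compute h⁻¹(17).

2

Both pieces are strictly increasing (slopes 2 and 7), so each is injective on its own interval.
The left piece maps (−∞, 3) onto (−∞, 19); the right piece maps [3, ∞) onto [24, ∞).
The images leave a gap (19 has no preimage), so h is not surjective, hence not bijective.
Because the two images are disjoint, no x < 3 has h(x) = h(3), so we compute h⁻¹(17): 17 lies in (−∞, 19), so solve 2x + 13 = 17: x = (17 − 13)/2 = 2.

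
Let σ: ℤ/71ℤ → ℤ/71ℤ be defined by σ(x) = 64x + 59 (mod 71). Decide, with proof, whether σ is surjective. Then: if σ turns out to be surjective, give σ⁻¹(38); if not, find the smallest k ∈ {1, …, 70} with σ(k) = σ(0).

Since gcd(64, 71) = 1, 64 is invertible modulo 71. Euclid's algorithm: 71 = 1·64 + 7, 64 = 9·7 + 1; back-substituting gives 1 = 10·64 − 9·71, so 64⁻¹ ≡ 10 (mod 71).
Then y ↦ 10(y − 59) is a two-sided inverse to σ, so every y ∈ ℤ/71ℤ has a preimage.
So σ is surjective.
Since σ is surjective, we find σ⁻¹(38): we need 64x ≡ 38 − 59 ≡ 50 (mod 71). Using 64⁻¹ = 10: x ≡ 10·50 = 500 = 7·71 + 3, so x = 3.
Check: σ(3) = 64·3 + 59 = 251 = 3·71 + 38 ≡ 38 (mod 71).

3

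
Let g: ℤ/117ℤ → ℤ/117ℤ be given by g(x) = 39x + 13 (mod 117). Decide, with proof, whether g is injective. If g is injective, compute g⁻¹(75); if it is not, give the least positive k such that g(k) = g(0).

3

Recall: g is injective when g(u) = g(v) forces u = v.
We have gcd(39, 117) = 39 > 1. Taking u = 0 and v = 3: g(0) = 13 and g(3) = 39·3 + 13 = 130 ≡ 13 (mod 117).
So g(0) = g(3) while 0 ≠ 3, so g is not injective.
Since g is not injective, we find the least positive k with g(k) = g(0): this means 39k ≡ 0 (mod 117), i.e. 117 ∣ 39k. Since gcd(39, 117) = 39, dividing through by 39 this holds exactly when 3 ∣ k.
The smallest positive such k is 3.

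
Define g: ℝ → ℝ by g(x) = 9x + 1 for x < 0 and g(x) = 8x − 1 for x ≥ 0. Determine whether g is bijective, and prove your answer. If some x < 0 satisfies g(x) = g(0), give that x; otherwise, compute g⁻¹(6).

-2/9

Both pieces are strictly increasing (slopes 9 and 8), so each is injective on its own interval.
The left piece maps (−∞, 0) onto (−∞, 1); the right piece maps [0, ∞) onto [−1, ∞).
These images overlap. In particular g(0) = −1 (right piece), and solving 9x + 1 = −1 on the left piece gives x = −2/9 < 0.
So g(−2/9) = g(0) with −2/9 ≠ 0, and g is not injective, hence not bijective. This x = −2/9 is the requested value below 0.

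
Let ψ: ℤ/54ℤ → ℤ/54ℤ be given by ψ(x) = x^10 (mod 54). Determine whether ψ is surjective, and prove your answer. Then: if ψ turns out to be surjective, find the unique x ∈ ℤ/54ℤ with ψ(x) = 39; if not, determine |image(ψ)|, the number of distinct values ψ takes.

20

ψ(0) = 0^10 = 0.
ψ(6): Repeated squaring mod 54: 6^1 ≡ 6, 6^2 ≡ 6² = 36, 6^4 ≡ 36² = 1296 ≡ 0, 6^8 ≡ 0² = 0. Since 10 = 8 + 2, 6^10 ≡ 0·36: 0·36 = 0. So 6^10 ≡ 0 (mod 54).
So ψ(0) = ψ(6) = 0 while 0 ≠ 6, therefore ψ is not injective.
A non-injective map from the 54-element set ℤ/54ℤ to itself takes at most 53 distinct values, so it cannot be surjective. So ψ is not surjective.
Since ψ is not surjective, we determine |image(ψ)|. Computing x^10 mod 54 for each x (by repeated squaring, reducing mod 54 at every step), the values ψ(0), ψ(1), …, ψ(53) are: 0, 1, 52, 27, 4, 49, 0, 7, 46, 27, 10, 43, 0, 13, 40, 27, 16, 37, 0, 19, 34, 27, 22, 31, 0, 25, 28, 27, 28, 25, 0, 31, 22, 27, 34, 19, 0, 37, 16, 27, 40, 13, 0, 43, 10, 27, 46, 7, 0, 49, 4, 27, 52, 1.
The distinct values are {0, 1, 4, 7, 10, 13, 16, 19, 22, 25, 27, 28, 31, 34, 37, 40, 43, 46, 49, 52}; there are 20 of them.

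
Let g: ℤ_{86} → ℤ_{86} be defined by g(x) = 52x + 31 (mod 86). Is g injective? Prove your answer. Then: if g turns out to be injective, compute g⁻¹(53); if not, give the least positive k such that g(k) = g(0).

By definition, injectivity means: for all s, t in the domain, g(s) = g(t) implies s = t.
We have gcd(52, 86) = 2 > 1. Taking s = 0 and t = 43: g(0) = 31 and g(43) = 52·43 + 31 = 2267 ≡ 31 (mod 86).
So g(0) = g(43) while 0 ≠ 43, hence g is not injective.
Since g is not injective, we find the least positive k with g(k) = g(0): this means 52k ≡ 0 (mod 86), i.e. 86 ∣ 52k. Since gcd(52, 86) = 2, dividing through by 2 this holds exactly when 43 ∣ 26k, and as gcd(26, 43) = 1, exactly when 43 ∣ k.
The smallest positive such k is 43.

43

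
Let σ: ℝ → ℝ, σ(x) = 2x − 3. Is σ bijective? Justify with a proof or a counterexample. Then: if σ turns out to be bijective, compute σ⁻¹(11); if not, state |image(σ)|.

By definition, σ is injective when σ(a) = σ(b) forces a = b.
Suppose σ(a) = σ(b). Then 2a − 3 = 2b − 3, hence 2a = 2b, therefore a = b.
For any y ∈ ℝ, x = (y + 3)/2 satisfies σ(x) = y.
Thus σ is bijective.
Since σ is bijective, we compute σ⁻¹(11) = (11 + 3)/2 = 7.

7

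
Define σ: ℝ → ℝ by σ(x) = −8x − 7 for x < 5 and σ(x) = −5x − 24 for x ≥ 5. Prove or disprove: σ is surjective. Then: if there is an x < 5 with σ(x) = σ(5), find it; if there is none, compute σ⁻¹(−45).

Both pieces are strictly decreasing (slopes −8 and −5), so each is injective on its own interval.
The left piece maps (−∞, 5) onto (−47, ∞); the right piece maps [5, ∞) onto (−∞, −49].
The union (−47, ∞) ∪ (−∞, −49] omits the interval between −47 and −49; in particular −47 has no preimage. So σ is not surjective.
Because the two images are disjoint, no x < 5 has σ(x) = σ(5), so we compute σ⁻¹(−45): −45 lies in (−47, ∞), so solve −8x − 7 = −45: x = (−45 + 7)/(−8) = 19/4.

19/4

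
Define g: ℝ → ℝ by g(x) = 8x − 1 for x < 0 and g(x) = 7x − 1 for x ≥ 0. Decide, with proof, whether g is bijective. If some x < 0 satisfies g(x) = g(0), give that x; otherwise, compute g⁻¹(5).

6/7

Both pieces are strictly increasing (slopes 8 and 7), so each is injective on its own interval.
The left piece maps (−∞, 0) onto (−∞, −1); the right piece maps [0, ∞) onto [−1, ∞).
Since −1 = −1, the images partition ℝ: g is injective and surjective, hence bijective.
Because the two images are disjoint, no x < 0 has g(x) = g(0), so we compute g⁻¹(5): 5 lies in [−1, ∞), so solve 7x − 1 = 5: x = (5 + 1)/7 = 6/7.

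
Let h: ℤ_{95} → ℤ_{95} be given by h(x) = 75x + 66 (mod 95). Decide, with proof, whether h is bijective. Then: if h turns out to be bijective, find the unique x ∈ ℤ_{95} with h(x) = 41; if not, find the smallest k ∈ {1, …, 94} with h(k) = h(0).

Recall: injectivity means: for all u, v in the domain, h(u) = h(v) implies u = v.
We have gcd(75, 95) = 5 > 1. Taking u = 0 and v = 19: h(0) = 66 and h(19) = 75·19 + 66 = 1491 ≡ 66 (mod 95).
So h(0) = h(19) while 0 ≠ 19, therefore h is not injective, hence not bijective.
Since h is not bijective, we find the least positive k with h(k) = h(0): this means 75k ≡ 0 (mod 95), i.e. 95 ∣ 75k. Since gcd(75, 95) = 5, dividing through by 5 this holds exactly when 19 ∣ 15k, and as gcd(15, 19) = 1, exactly when 19 ∣ k.
The smallest positive such k is 19.

19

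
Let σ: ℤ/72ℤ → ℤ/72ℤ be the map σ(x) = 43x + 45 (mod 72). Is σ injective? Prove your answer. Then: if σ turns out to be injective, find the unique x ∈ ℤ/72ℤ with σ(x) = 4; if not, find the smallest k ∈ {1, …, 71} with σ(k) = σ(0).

Suppose σ(s) = σ(t) in ℤ/72ℤ. Then 43s + 45 ≡ 43t + 45 (mod 72), therefore 43(s − t) ≡ 0 (mod 72).
Since gcd(43, 72) = 1, 43 is invertible modulo 72, therefore s − t ≡ 0 (mod 72), i.e. s = t.
Hence σ is injective.
We now compute 43⁻¹ mod 72 explicitly. Euclid's algorithm: 72 = 1·43 + 29, 43 = 1·29 + 14, 29 = 2·14 + 1; back-substituting gives 1 = 67·43 − 40·72, so 43⁻¹ ≡ 67 (mod 72).
Since σ is injective, we find σ⁻¹(4): we need 43x ≡ 4 − 45 ≡ 31 (mod 72). Using 43⁻¹ = 67: x ≡ 67·31 = 2077 = 28·72 + 61, so x = 61.
Check: σ(61) = 43·61 + 45 = 2668 = 37·72 + 4 ≡ 4 (mod 72).

61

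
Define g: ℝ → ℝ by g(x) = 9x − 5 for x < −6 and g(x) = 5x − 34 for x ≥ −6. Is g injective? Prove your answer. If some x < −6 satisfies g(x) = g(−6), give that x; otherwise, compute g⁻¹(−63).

-59/9

Both pieces are strictly increasing (slopes 9 and 5), so each is injective on its own interval.
The left piece maps (−∞, −6) onto (−∞, −59); the right piece maps [−6, ∞) onto [−64, ∞).
These images overlap. In particular g(−6) = −64 (right piece), and solving 9x − 5 = −64 on the left piece gives x = −59/9 < −6.
So g(−59/9) = g(−6) with −59/9 ≠ −6, and g is not injective. This x = −59/9 is the requested value below −6.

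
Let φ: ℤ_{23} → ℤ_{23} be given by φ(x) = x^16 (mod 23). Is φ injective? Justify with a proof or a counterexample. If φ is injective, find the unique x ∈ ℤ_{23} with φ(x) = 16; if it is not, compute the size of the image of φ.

φ(11): Repeated squaring mod 23: 11^1 ≡ 11, 11^2 ≡ 11² = 121 ≡ 6, 11^4 ≡ 6² = 36 ≡ 13, 11^8 ≡ 13² = 169 ≡ 8, 11^16 ≡ 8² = 64 ≡ 18. So 11^16 ≡ 18 (mod 23).
φ(12): Repeated squaring mod 23: 12^1 ≡ 12, 12^2 ≡ 12² = 144 ≡ 6, 12^4 ≡ 6² = 36 ≡ 13, 12^8 ≡ 13² = 169 ≡ 8, 12^16 ≡ 8² = 64 ≡ 18. So 12^16 ≡ 18 (mod 23).
So φ(11) = φ(12) = 18 while 11 ≠ 12, hence φ is not injective.
Since φ is not injective, we determine |image(φ)|. Computing x^16 mod 23 for each x (by repeated squaring, reducing mod 23 at every step), the values φ(0), φ(1), …, φ(22) are: 0, 1, 9, 13, 12, 3, 2, 6, 16, 8, 4, 18, 18, 4, 8, 16, 6, 2, 3, 12, 13, 9, 1.
The distinct values are {0, 1, 2, 3, 4, 6, 8, 9, 12, 13, 16, 18}; there are 12 of them.

12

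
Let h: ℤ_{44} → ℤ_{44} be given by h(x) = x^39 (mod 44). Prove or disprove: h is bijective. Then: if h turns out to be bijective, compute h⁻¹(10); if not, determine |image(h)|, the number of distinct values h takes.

h(0) = 0^39 = 0.
h(22): Repeated squaring mod 44: 22^1 ≡ 22, 22^2 ≡ 22² = 484 ≡ 0, 22^4 ≡ 0² = 0, 22^8 ≡ 0² = 0, 22^16 ≡ 0² = 0, 22^32 ≡ 0² = 0. Since 39 = 32 + 4 + 2 + 1, 22^39 ≡ 0·0·0·22: 0·0 = 0, then 0·0 = 0, then 0·22 = 0. So 22^39 ≡ 0 (mod 44).
So h(0) = h(22) = 0 while 0 ≠ 22, therefore h is not injective, hence not bijective.
Since h is not bijective, we determine |image(h)|. Computing x^39 mod 44 for each x (by repeated squaring, reducing mod 44 at every step), the values h(0), h(1), …, h(43) are: 0, 1, 28, 15, 36, 9, 24, 19, 40, 5, 32, 11, 12, 17, 4, 3, 20, 13, 8, 7, 16, 21, 0, 23, 28, 37, 36, 31, 24, 41, 40, 27, 32, 33, 12, 39, 4, 25, 20, 35, 8, 29, 16, 43.
The distinct values are {0, 1, 3, 4, 5, 7, 8, 9, 11, 12, 13, 15, 16, 17, 19, 20, 21, 23, 24, 25, 27, 28, 29, 31, 32, 33, 35, 36, 37, 39, 40, 41, 43}; there are 33 of them.

33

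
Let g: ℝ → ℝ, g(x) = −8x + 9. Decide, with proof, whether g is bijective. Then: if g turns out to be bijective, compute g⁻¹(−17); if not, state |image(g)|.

13/4

Suppose g(u) = g(v). Then −8u + 9 = −8v + 9, therefore −8u = −8v, so u = v.
For any y ∈ ℝ, x = (y − 9)/(−8) satisfies g(x) = y.
Therefore g is bijective.
Since g is bijective, we compute g⁻¹(−17) = (−17 − 9)/(−8) = 13/4.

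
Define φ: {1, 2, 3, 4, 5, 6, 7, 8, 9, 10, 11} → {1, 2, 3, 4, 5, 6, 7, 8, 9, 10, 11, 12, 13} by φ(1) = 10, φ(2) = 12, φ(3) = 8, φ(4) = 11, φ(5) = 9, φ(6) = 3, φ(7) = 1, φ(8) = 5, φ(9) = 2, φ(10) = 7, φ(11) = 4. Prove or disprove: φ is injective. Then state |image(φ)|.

The values φ(1), …, φ(11) are 10, 12, 8, 11, 9, 3, 1, 5, 2, 7, 4 — all distinct.
So φ(s) = φ(t) only when s = t, and φ is injective.
The image of φ is {1, 2, 3, 4, 5, 7, 8, 9, 10, 11, 12}, which has 11 elements.

11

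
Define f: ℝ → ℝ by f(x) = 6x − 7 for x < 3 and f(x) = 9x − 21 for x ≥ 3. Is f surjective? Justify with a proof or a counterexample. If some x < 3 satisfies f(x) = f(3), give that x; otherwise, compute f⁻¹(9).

13/6

Both pieces are strictly increasing (slopes 6 and 9), so each is injective on its own interval.
The left piece maps (−∞, 3) onto (−∞, 11); the right piece maps [3, ∞) onto [6, ∞).
The union (−∞, 11) ∪ [6, ∞) covers ℝ, so f is surjective.
For the follow-up: the images overlap, so an x < 3 with f(x) = f(3) exists. f(3) = 6; solving 6x − 7 = 6 for x < 3 gives x = (6 + 7)/6 = 13/6.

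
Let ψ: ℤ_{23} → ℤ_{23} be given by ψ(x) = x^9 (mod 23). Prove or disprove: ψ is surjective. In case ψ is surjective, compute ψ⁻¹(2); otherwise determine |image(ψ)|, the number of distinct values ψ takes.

9

Since 23 is prime, the nonzero elements of ℤ_{23} form a cyclic group of order 22.
As gcd(9, 22) = 1, raising to the 9th power is a bijection on this group: if u^9 ≡ v^9 then (uv^{−1})^9 = 1, and the only element of order dividing gcd(9, 22) = 1 is 1, so u = v.
With ψ(0) = 0 this makes ψ injective on all of ℤ_{23}, hence bijective (finite equal-size domain and codomain). In particular ψ is surjective.
Since ψ is surjective, we find the preimage of 2. The inverse of x ↦ x^9 on (ℤ_{23})^× is x ↦ x^5, because 9·5 = 45 = 2·22 + 1 ≡ 1 (mod 22) and x^{22} = 1 for x ≠ 0 (Fermat). So ψ⁻¹(2) = 2^5 mod 23.
Repeated squaring mod 23: 2^1 ≡ 2, 2^2 ≡ 2² = 4, 2^4 ≡ 4² = 16. Since 5 = 4 + 1, 2^5 ≡ 16·2: 16·2 = 32 ≡ 9. So 2^5 ≡ 9 (mod 23).
Hence ψ⁻¹(2) = 9.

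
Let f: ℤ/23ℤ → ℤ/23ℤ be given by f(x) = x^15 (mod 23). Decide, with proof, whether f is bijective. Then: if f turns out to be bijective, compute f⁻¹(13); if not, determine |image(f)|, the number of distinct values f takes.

12

Since 23 is prime, the nonzero elements of ℤ/23ℤ form a cyclic group of order 22.
As gcd(15, 22) = 1, raising to the 15th power is a bijection on this group: if u^15 ≡ v^15 then (uv^{−1})^15 = 1, and the only element of order dividing gcd(15, 22) = 1 is 1, so u = v.
With f(0) = 0 this makes f injective on all of ℤ/23ℤ, hence bijective (finite equal-size domain and codomain). In particular f is bijective.
Since f is bijective, we find the preimage of 13. The inverse of x ↦ x^15 on (ℤ/23ℤ)^× is x ↦ x^3, because 15·3 = 45 = 2·22 + 1 ≡ 1 (mod 22) and x^{22} = 1 for x ≠ 0 (Fermat). So f⁻¹(13) = 13^3 mod 23.
Repeated squaring mod 23: 13^1 ≡ 13, 13^2 ≡ 13² = 169 ≡ 8. Since 3 = 2 + 1, 13^3 ≡ 8·13: 8·13 = 104 ≡ 12. So 13^3 ≡ 12 (mod 23).
Hence f⁻¹(13) = 12.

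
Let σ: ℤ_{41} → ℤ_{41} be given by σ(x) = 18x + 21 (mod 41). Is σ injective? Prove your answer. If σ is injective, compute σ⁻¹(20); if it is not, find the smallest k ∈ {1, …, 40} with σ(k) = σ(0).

By definition, injectivity means: for all u, v in the domain, σ(u) = σ(v) implies u = v.
If σ(u) = σ(v), then 18u ≡ 18v (mod 41). Because gcd(18, 41) = 1, we may cancel 18 to get u ≡ v (mod 41).
So σ is injective.
We now compute 18⁻¹ mod 41 explicitly. Euclid's algorithm: 41 = 2·18 + 5, 18 = 3·5 + 3, 5 = 1·3 + 2, 3 = 1·2 + 1; back-substituting gives 1 = 16·18 − 7·41, so 18⁻¹ ≡ 16 (mod 41).
Since σ is injective, we compute σ⁻¹(20): solve 18x + 21 ≡ 20 (mod 41), i.e. 18x ≡ 40 (mod 41).
Multiplying by 18⁻¹ = 16 gives x ≡ 16·40 = 640 = 15·41 + 25 ≡ 25 (mod 41).
Check: σ(25) = 18·25 + 21 = 471 = 11·41 + 20 ≡ 20 (mod 41).

25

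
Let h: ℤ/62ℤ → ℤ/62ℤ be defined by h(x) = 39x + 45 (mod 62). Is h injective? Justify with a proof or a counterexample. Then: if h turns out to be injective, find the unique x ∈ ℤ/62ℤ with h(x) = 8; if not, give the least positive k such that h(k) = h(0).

By definition, h is injective when h(a) = h(b) forces a = b.
Suppose h(a) = h(b) in ℤ/62ℤ. Then 39a + 45 ≡ 39b + 45 (mod 62), therefore 39(a − b) ≡ 0 (mod 62).
Since gcd(39, 62) = 1, 39 is invertible modulo 62, hence a − b ≡ 0 (mod 62), i.e. a = b.
Therefore h is injective.
We now compute 39⁻¹ mod 62 explicitly. Euclid's algorithm: 62 = 1·39 + 23, 39 = 1·23 + 16, 23 = 1·16 + 7, 16 = 2·7 + 2, 7 = 3·2 + 1; back-substituting gives 1 = 35·39 − 22·62, so 39⁻¹ ≡ 35 (mod 62).
Since h is injective, we compute h⁻¹(8): solve 39x + 45 ≡ 8 (mod 62), i.e. 39x ≡ 25 (mod 62).
Multiplying by 39⁻¹ = 35 gives x ≡ 35·25 = 875 = 14·62 + 7 ≡ 7 (mod 62).
Check: h(7) = 39·7 + 45 = 318 = 5·62 + 8 ≡ 8 (mod 62).

7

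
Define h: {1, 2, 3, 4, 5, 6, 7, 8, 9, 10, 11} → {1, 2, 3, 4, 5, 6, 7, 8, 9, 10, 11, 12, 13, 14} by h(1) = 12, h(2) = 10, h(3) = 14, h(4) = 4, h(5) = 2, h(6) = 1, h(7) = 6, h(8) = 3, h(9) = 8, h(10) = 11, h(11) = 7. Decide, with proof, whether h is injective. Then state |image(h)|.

The values h(1), …, h(11) are 12, 10, 14, 4, 2, 1, 6, 3, 8, 11, 7 — all distinct.
So h(x_1) = h(x_2) only when x_1 = x_2, and h is injective.
The image of h is {1, 2, 3, 4, 6, 7, 8, 10, 11, 12, 14}, which has 11 elements.

11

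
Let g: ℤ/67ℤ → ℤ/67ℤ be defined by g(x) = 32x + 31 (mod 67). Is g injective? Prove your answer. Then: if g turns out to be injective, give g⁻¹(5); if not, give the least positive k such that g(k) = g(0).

62

Recall: g is injective when g(u) = g(v) forces u = v.
If g(u) = g(v), then 32u ≡ 32v (mod 67). Because gcd(32, 67) = 1, we may cancel 32 to get u ≡ v (mod 67).
Therefore g is injective.
We now compute 32⁻¹ mod 67 explicitly. Euclid's algorithm: 67 = 2·32 + 3, 32 = 10·3 + 2, 3 = 1·2 + 1; back-substituting gives 1 = 44·32 − 21·67, so 32⁻¹ ≡ 44 (mod 67).
Since g is injective, we compute g⁻¹(5): solve 32x + 31 ≡ 5 (mod 67), i.e. 32x ≡ 41 (mod 67).
Multiplying by 32⁻¹ = 44 gives x ≡ 44·41 = 1804 = 26·67 + 62 ≡ 62 (mod 67).
Check: g(62) = 32·62 + 31 = 2015 = 30·67 + 5 ≡ 5 (mod 67).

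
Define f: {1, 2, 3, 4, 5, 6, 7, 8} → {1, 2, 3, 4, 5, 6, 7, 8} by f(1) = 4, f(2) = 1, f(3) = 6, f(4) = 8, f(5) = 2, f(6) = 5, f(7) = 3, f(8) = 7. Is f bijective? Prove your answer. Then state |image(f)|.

8

The values 4, 1, 6, 8, 2, 5, 3, 7 are a permutation of {1, 2, 3, 4, 5, 6, 7, 8}: each element appears exactly once.
So f is injective and surjective, hence bijective.
The image of f is {1, 2, 3, 4, 5, 6, 7, 8}, which has 8 elements.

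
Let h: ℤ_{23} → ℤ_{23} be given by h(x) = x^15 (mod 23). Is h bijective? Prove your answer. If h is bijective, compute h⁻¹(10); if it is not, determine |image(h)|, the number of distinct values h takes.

11

Since 23 is prime, the nonzero elements of ℤ_{23} form a cyclic group of order 22.
As gcd(15, 22) = 1, raising to the 15th power is a bijection on this group: if a^15 ≡ b^15 then (ab^{−1})^15 = 1, and the only element of order dividing gcd(15, 22) = 1 is 1, so a = b.
With h(0) = 0 this makes h injective on all of ℤ_{23}, hence bijective (finite equal-size domain and codomain). In particular h is bijective.
Since h is bijective, we find the preimage of 10. The inverse of x ↦ x^15 on (ℤ_{23})^× is x ↦ x^3, because 15·3 = 45 = 2·22 + 1 ≡ 1 (mod 22) and x^{22} = 1 for x ≠ 0 (Fermat). So h⁻¹(10) = 10^3 mod 23.
Repeated squaring mod 23: 10^1 ≡ 10, 10^2 ≡ 10² = 100 ≡ 8. Since 3 = 2 + 1, 10^3 ≡ 8·10: 8·10 = 80 ≡ 11. So 10^3 ≡ 11 (mod 23).
Hence h⁻¹(10) = 11.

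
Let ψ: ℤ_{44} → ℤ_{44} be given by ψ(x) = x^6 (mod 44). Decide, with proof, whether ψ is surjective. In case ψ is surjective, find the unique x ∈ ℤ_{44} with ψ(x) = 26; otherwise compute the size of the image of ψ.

ψ(10): Repeated squaring mod 44: 10^1 ≡ 10, 10^2 ≡ 10² = 100 ≡ 12, 10^4 ≡ 12² = 144 ≡ 12. Since 6 = 4 + 2, 10^6 ≡ 12·12: 12·12 = 144 ≡ 12. So 10^6 ≡ 12 (mod 44).
ψ(12): Repeated squaring mod 44: 12^1 ≡ 12, 12^2 ≡ 12² = 144 ≡ 12, 12^4 ≡ 12² = 144 ≡ 12. Since 6 = 4 + 2, 12^6 ≡ 12·12: 12·12 = 144 ≡ 12. So 12^6 ≡ 12 (mod 44).
So ψ(10) = ψ(12) = 12 while 10 ≠ 12, so ψ is not injective.
A non-injective map from the 44-element set ℤ_{44} to itself takes at most 43 distinct values, so it cannot be surjective. Hence ψ is not surjective.
Since ψ is not surjective, we determine |image(ψ)|. Computing x^6 mod 44 for each x (by repeated squaring, reducing mod 44 at every step), the values ψ(0), ψ(1), …, ψ(43) are: 0, 1, 20, 25, 4, 5, 16, 37, 36, 9, 12, 33, 12, 9, 36, 37, 16, 5, 4, 25, 20, 1, 0, 1, 20, 25, 4, 5, 16, 37, 36, 9, 12, 33, 12, 9, 36, 37, 16, 5, 4, 25, 20, 1.
The distinct values are {0, 1, 4, 5, 9, 12, 16, 20, 25, 33, 36, 37}; there are 12 of them.

12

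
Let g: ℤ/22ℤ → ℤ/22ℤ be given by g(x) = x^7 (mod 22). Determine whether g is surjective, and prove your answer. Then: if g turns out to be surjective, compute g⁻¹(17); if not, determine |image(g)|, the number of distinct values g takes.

Computing x^7 mod 22 for each x (by repeated squaring, reducing mod 22 at every step), the values g(0), g(1), …, g(21) are: 0, 1, 18, 9, 16, 3, 8, 17, 2, 15, 10, 11, 12, 7, 20, 5, 14, 19, 6, 13, 4, 21.
Every element of ℤ/22ℤ appears exactly once in this list, so g is a bijection, and in particular surjective.
Since g is surjective, we read off the preimage of 17 from the same table: g(7) = 17, so g⁻¹(17) = 7.

7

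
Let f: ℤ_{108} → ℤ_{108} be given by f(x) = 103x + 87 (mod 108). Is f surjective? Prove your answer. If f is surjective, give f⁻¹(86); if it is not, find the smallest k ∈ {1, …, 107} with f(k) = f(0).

Recall: surjectivity means every element of the codomain has a preimage under f.
Since gcd(103, 108) = 1, 103 is invertible modulo 108. Euclid's algorithm: 108 = 1·103 + 5, 103 = 20·5 + 3, 5 = 1·3 + 2, 3 = 1·2 + 1; back-substituting gives 1 = 43·103 − 41·108, so 103⁻¹ ≡ 43 (mod 108).
For any y ∈ ℤ_{108}, x = 43(y − 87) mod 108 satisfies f(x) = 103·43(y − 87) + 87 ≡ y (since 103·43 ≡ 1 mod 108). So every y has a preimage.
Thus f is surjective.
Since f is surjective, we find f⁻¹(86): we need 103x ≡ 86 − 87 ≡ 107 (mod 108). Using 103⁻¹ = 43: x ≡ 43·107 = 4601 = 42·108 + 65, so x = 65.
Check: f(65) = 103·65 + 87 = 6782 = 62·108 + 86 ≡ 86 (mod 108).

65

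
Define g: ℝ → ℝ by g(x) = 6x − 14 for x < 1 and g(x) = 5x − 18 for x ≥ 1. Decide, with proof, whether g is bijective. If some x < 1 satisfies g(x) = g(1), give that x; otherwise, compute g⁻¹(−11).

1/6

Both pieces are strictly increasing (slopes 6 and 5), so each is injective on its own interval.
The left piece maps (−∞, 1) onto (−∞, −8); the right piece maps [1, ∞) onto [−13, ∞).
These images overlap. In particular g(1) = −13 (right piece), and solving 6x − 14 = −13 on the left piece gives x = 1/6 < 1.
So g(1/6) = g(1) with 1/6 ≠ 1, and g is not injective, hence not bijective. This x = 1/6 is the requested value below 1.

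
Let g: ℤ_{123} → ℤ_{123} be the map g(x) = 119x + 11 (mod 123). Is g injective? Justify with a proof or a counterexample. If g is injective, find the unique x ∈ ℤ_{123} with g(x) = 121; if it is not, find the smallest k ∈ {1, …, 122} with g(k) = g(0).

Suppose g(a) = g(b) in ℤ_{123}. Then 119a + 11 ≡ 119b + 11 (mod 123), thus 119(a − b) ≡ 0 (mod 123).
Since gcd(119, 123) = 1, 119 is invertible modulo 123, therefore a − b ≡ 0 (mod 123), i.e. a = b.
Hence g is injective.
We now compute 119⁻¹ mod 123 explicitly. Euclid's algorithm: 123 = 1·119 + 4, 119 = 29·4 + 3, 4 = 1·3 + 1; back-substituting gives 1 = 92·119 − 89·123, so 119⁻¹ ≡ 92 (mod 123).
Since g is injective, we find g⁻¹(121): we need 119x ≡ 121 − 11 ≡ 110 (mod 123). Using 119⁻¹ = 92: x ≡ 92·110 = 10120 = 82·123 + 34, so x = 34.
Check: g(34) = 119·34 + 11 = 4057 = 32·123 + 121 ≡ 121 (mod 123).

34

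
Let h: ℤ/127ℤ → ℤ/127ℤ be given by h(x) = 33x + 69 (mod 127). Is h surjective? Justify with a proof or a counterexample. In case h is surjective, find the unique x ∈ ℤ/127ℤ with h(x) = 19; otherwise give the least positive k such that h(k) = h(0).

Recall that surjectivity means every element of the codomain has a preimage under h.
Since gcd(33, 127) = 1, 33 is invertible modulo 127. Euclid's algorithm: 127 = 3·33 + 28, 33 = 1·28 + 5, 28 = 5·5 + 3, 5 = 1·3 + 2, 3 = 1·2 + 1; back-substituting gives 1 = 77·33 − 20·127, so 33⁻¹ ≡ 77 (mod 127).
Then y ↦ 77(y − 69) is a two-sided inverse to h, so every y ∈ ℤ/127ℤ has a preimage.
Thus h is surjective.
Since h is surjective, we compute h⁻¹(19): solve 33x + 69 ≡ 19 (mod 127), i.e. 33x ≡ 77 (mod 127).
Multiplying by 33⁻¹ = 77 gives x ≡ 77·77 = 5929 = 46·127 + 87 ≡ 87 (mod 127).
Check: h(87) = 33·87 + 69 = 2940 = 23·127 + 19 ≡ 19 (mod 127).

87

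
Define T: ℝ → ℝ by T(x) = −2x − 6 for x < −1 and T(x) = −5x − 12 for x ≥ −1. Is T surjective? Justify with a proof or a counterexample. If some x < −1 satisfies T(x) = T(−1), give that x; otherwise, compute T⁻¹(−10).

Both pieces are strictly decreasing (slopes −2 and −5), so each is injective on its own interval.
The left piece maps (−∞, −1) onto (−4, ∞); the right piece maps [−1, ∞) onto (−∞, −7].
The union (−4, ∞) ∪ (−∞, −7] omits the interval between −4 and −7; in particular −4 has no preimage. So T is not surjective.
Because the two images are disjoint, no x < −1 has T(x) = T(−1), so we compute T⁻¹(−10): −10 lies in (−∞, −7], so solve −5x − 12 = −10: x = (−10 + 12)/(−5) = −2/5.

-2/5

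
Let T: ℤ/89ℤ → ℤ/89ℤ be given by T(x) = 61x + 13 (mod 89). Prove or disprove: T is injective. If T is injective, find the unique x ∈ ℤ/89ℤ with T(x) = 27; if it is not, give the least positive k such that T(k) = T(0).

Recall: injectivity means: for all x_1, x_2 in the domain, T(x_1) = T(x_2) implies x_1 = x_2.
Suppose T(x_1) = T(x_2) in ℤ/89ℤ. Then 61x_1 + 13 ≡ 61x_2 + 13 (mod 89), hence 61(x_1 − x_2) ≡ 0 (mod 89).
Since gcd(61, 89) = 1, 61 is invertible modulo 89, therefore x_1 − x_2 ≡ 0 (mod 89), i.e. x_1 = x_2.
Hence T is injective.
We now compute 61⁻¹ mod 89 explicitly. Euclid's algorithm: 89 = 1·61 + 28, 61 = 2·28 + 5, 28 = 5·5 + 3, 5 = 1·3 + 2, 3 = 1·2 + 1; back-substituting gives 1 = 54·61 − 37·89, so 61⁻¹ ≡ 54 (mod 89).
Since T is injective, we compute T⁻¹(27): solve 61x + 13 ≡ 27 (mod 89), i.e. 61x ≡ 14 (mod 89).
Multiplying by 61⁻¹ = 54 gives x ≡ 54·14 = 756 = 8·89 + 44 ≡ 44 (mod 89).
Check: T(44) = 61·44 + 13 = 2697 = 30·89 + 27 ≡ 27 (mod 89).

44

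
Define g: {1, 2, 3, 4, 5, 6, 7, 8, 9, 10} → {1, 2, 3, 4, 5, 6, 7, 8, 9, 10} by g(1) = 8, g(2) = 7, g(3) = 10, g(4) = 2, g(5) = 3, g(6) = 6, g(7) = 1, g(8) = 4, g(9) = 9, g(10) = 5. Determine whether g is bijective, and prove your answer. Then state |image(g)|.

The values 8, 7, 10, 2, 3, 6, 1, 4, 9, 5 are a permutation of {1, 2, 3, 4, 5, 6, 7, 8, 9, 10}: each element appears exactly once.
So g is injective and surjective, hence bijective.
The image of g is {1, 2, 3, 4, 5, 6, 7, 8, 9, 10}, which has 10 elements.

10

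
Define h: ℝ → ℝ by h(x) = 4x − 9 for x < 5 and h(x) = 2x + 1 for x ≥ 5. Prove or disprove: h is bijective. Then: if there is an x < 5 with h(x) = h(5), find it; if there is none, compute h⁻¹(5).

7/2

Both pieces are strictly increasing (slopes 4 and 2), so each is injective on its own interval.
The left piece maps (−∞, 5) onto (−∞, 11); the right piece maps [5, ∞) onto [11, ∞).
Since 11 = 11, the images partition ℝ: h is injective and surjective, hence bijective.
Because the two images are disjoint, no x < 5 has h(x) = h(5), so we compute h⁻¹(5): 5 lies in (−∞, 11), so solve 4x − 9 = 5: x = (5 + 9)/4 = 7/2.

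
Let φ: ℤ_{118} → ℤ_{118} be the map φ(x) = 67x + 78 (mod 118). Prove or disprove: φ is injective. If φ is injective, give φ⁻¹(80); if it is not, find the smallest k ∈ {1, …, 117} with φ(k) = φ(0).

74

Recall: φ is injective if φ(u) = φ(v) implies u = v.
If φ(u) = φ(v), then 67u ≡ 67v (mod 118). Because gcd(67, 118) = 1, we may cancel 67 to get u ≡ v (mod 118).
Therefore φ is injective.
We now compute 67⁻¹ mod 118 explicitly. Euclid's algorithm: 118 = 1·67 + 51, 67 = 1·51 + 16, 51 = 3·16 + 3, 16 = 5·3 + 1; back-substituting gives 1 = 37·67 − 21·118, so 67⁻¹ ≡ 37 (mod 118).
Since φ is injective, we compute φ⁻¹(80): solve 67x + 78 ≡ 80 (mod 118), i.e. 67x ≡ 2 (mod 118).
Multiplying by 67⁻¹ = 37 gives x ≡ 37·2 = 74 ≡ 74 (mod 118).
Check: φ(74) = 67·74 + 78 = 5036 = 42·118 + 80 ≡ 80 (mod 118).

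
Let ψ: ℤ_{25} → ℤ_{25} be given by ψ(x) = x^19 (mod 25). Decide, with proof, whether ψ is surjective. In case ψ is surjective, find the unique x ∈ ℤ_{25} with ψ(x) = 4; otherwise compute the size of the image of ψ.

21

ψ(0) = 0^19 = 0.
ψ(5): Repeated squaring mod 25: 5^1 ≡ 5, 5^2 ≡ 5² = 25 ≡ 0, 5^4 ≡ 0² = 0, 5^8 ≡ 0² = 0, 5^16 ≡ 0² = 0. Since 19 = 16 + 2 + 1, 5^19 ≡ 0·0·5: 0·0 = 0, then 0·5 = 0. So 5^19 ≡ 0 (mod 25).
So ψ(0) = ψ(5) = 0 while 0 ≠ 5, therefore ψ is not injective.
A non-injective map from the 25-element set ℤ_{25} to itself takes at most 24 distinct values, so it cannot be surjective. Hence ψ is not surjective.
Since ψ is not surjective, we determine |image(ψ)|. Computing x^19 mod 25 for each x (by repeated squaring, reducing mod 25 at every step), the values ψ(0), ψ(1), …, ψ(24) are: 0, 1, 13, 17, 19, 0, 21, 18, 22, 14, 0, 16, 23, 2, 9, 0, 11, 3, 7, 4, 0, 6, 8, 12, 24.
The distinct values are {0, 1, 2, 3, 4, 6, 7, 8, 9, 11, 12, 13, 14, 16, 17, 18, 19, 21, 22, 23, 24}; there are 21 of them.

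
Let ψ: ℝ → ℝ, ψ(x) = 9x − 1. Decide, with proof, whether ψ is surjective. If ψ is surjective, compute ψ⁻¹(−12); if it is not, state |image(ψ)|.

-11/9

For any y ∈ ℝ, x = (y + 1)/9 satisfies ψ(x) = y.
Thus ψ is surjective.
Since ψ is surjective, we compute ψ⁻¹(−12) = (−12 + 1)/9 = −11/9.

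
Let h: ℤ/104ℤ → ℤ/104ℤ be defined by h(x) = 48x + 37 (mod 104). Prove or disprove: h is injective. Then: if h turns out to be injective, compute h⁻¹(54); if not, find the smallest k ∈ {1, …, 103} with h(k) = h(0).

13

We have gcd(48, 104) = 8 > 1. Taking u = 0 and v = 13: h(0) = 37 and h(13) = 48·13 + 37 = 661 ≡ 37 (mod 104).
So h(0) = h(13) while 0 ≠ 13, therefore h is not injective.
Since h is not injective, we find the least positive k with h(k) = h(0): this means 48k ≡ 0 (mod 104), i.e. 104 ∣ 48k. Since gcd(48, 104) = 8, dividing through by 8 this holds exactly when 13 ∣ 6k, and as gcd(6, 13) = 1, exactly when 13 ∣ k.
The smallest positive such k is 13.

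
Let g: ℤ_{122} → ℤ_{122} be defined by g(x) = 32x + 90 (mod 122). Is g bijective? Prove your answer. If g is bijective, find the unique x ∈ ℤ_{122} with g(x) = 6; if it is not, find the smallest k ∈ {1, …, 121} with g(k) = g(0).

61

Recall that injectivity means: for all s, t in the domain, g(s) = g(t) implies s = t.
We have gcd(32, 122) = 2 > 1. Taking s = 0 and t = 61: g(0) = 90 and g(61) = 32·61 + 90 = 2042 ≡ 90 (mod 122).
So g(0) = g(61) while 0 ≠ 61, hence g is not injective, hence not bijective.
Since g is not bijective, we find the least positive k with g(k) = g(0): this means 32k ≡ 0 (mod 122), i.e. 122 ∣ 32k. Since gcd(32, 122) = 2, dividing through by 2 this holds exactly when 61 ∣ 16k, and as gcd(16, 61) = 1, exactly when 61 ∣ k.
The smallest positive such k is 61.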